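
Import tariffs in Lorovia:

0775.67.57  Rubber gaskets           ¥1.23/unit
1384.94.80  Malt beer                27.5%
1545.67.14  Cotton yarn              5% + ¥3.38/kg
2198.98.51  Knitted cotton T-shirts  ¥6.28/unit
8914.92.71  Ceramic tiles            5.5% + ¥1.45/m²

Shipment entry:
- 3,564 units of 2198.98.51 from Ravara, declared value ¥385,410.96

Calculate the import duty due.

¥22,381.92

Line 1 (2198.98.51, Ravara, 3,564 units, ¥385,410.96):
Base rate for 2198.98.51 is ¥6.28/unit.
Duty = 3,564 × ¥6.28 = ¥22,381.92.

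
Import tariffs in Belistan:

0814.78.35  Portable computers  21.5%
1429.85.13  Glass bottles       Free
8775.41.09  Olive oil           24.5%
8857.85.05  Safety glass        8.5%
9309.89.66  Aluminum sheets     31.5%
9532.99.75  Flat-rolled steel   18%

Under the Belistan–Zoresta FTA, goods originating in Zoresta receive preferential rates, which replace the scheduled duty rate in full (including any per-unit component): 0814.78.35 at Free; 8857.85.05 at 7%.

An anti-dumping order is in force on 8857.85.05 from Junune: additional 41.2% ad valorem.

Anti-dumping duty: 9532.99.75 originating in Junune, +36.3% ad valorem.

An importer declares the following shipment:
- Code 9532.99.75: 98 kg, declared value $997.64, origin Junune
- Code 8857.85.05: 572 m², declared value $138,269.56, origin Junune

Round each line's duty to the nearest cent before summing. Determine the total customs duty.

$69,261.69

Line 1 (9532.99.75, Junune, 98 kg, $997.64):
Base rate for 9532.99.75 is 18%.
Additional duty on 9532.99.75 from Junune: +36.3%. Applied ad valorem rate: 18% + 36.3% = 54.3%.
Duty = $997.64 × 54.3% = $541.72.
Line 2 (8857.85.05, Junune, 572 m², $138,269.56):
Base rate for 8857.85.05 is 8.5%.
8857.85.05 has an FTA preferential rate, but origin Junune is not Zoresta; base rate stands.
Additional duty on 8857.85.05 from Junune: +41.2%. Applied ad valorem rate: 8.5% + 41.2% = 49.7%.
Duty = $138,269.56 × 49.7% = $68,719.97.
Total = $541.72 + $68,719.97 = $69,261.69.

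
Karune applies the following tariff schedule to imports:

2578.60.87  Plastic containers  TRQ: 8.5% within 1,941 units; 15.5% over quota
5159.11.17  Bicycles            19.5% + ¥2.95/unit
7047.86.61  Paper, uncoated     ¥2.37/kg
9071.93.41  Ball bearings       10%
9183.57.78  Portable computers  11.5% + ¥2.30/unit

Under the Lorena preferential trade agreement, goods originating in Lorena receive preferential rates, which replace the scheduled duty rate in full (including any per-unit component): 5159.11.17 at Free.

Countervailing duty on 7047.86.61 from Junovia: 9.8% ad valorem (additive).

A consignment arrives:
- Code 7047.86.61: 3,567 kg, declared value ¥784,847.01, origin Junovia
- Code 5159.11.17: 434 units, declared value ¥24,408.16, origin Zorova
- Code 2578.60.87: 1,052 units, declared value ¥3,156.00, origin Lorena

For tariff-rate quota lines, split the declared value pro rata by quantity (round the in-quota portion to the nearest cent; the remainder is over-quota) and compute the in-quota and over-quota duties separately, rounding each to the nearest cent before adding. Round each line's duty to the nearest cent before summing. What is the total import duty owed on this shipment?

Line 1 (7047.86.61, Junovia, 3,567 kg, ¥784,847.01):
Base rate for 7047.86.61 is ¥2.37/kg.
Additional duty on 7047.86.61 from Junovia: +9.8% ad valorem. Applied ad valorem rate = 9.8%.
Duty = ¥784,847.01 × 9.8% + 3,567 × ¥2.37 = ¥85,368.80.
Line 2 (5159.11.17, Zorova, 434 units, ¥24,408.16):
Base rate for 5159.11.17 is 19.5% + ¥2.95/unit.
5159.11.17 has an FTA preferential rate, but origin Zorova is not Lorena; base rate stands.
Duty = ¥24,408.16 × 19.5% + 434 × ¥2.95 = ¥6,039.89.
Line 3 (2578.60.87, Lorena, 1,052 units, ¥3,156.00):
Code 2578.60.87 is under a tariff-rate quota (threshold 1,941 units). Quantity 1,052 units is within the quota, so the in-quota rate 8.5% applies to the full value.
Duty = ¥3,156.00 × 8.5% = ¥268.26.
Total = ¥85,368.80 + ¥6,039.89 + ¥268.26 = ¥91,676.95.

¥91,676.95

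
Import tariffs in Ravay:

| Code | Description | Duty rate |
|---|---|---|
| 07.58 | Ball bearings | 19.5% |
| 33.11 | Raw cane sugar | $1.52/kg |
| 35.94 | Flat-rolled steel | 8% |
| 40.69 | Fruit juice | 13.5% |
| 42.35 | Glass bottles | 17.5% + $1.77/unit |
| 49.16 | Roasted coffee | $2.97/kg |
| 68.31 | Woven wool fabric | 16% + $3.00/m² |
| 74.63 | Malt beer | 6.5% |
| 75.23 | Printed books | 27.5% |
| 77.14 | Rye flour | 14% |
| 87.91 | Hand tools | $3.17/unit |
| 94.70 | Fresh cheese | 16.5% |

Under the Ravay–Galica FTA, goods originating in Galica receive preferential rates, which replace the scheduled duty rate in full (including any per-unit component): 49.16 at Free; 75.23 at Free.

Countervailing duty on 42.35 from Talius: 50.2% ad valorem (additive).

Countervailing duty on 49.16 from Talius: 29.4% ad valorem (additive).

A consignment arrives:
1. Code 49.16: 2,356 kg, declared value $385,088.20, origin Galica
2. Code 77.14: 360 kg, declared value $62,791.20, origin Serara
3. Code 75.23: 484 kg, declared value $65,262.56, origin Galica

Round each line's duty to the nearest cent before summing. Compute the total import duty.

Line 1 (49.16, Galica, 2,356 kg, $385,088.20):
Base rate for 49.16 is $2.97/kg.
Origin Galica qualifies under the Ravay–Galica agreement and 49.16 is covered: preferential rate Free applies instead.
The additional-duty order on 49.16 targets Talius, not Galica; it does not apply.
Duty = $385,088.20 × 0% = $0.00.
Line 2 (77.14, Serara, 360 kg, $62,791.20):
Base rate for 77.14 is 14%.
Duty = $62,791.20 × 14% = $8,790.77.
Line 3 (75.23, Galica, 484 kg, $65,262.56):
Base rate for 75.23 is 27.5%.
Origin Galica qualifies under the Ravay–Galica agreement and 75.23 is covered: preferential rate Free applies instead.
Duty = $65,262.56 × 0% = $0.00.
Total = $0.00 + $8,790.77 + $0.00 = $8,790.77.

$8,790.77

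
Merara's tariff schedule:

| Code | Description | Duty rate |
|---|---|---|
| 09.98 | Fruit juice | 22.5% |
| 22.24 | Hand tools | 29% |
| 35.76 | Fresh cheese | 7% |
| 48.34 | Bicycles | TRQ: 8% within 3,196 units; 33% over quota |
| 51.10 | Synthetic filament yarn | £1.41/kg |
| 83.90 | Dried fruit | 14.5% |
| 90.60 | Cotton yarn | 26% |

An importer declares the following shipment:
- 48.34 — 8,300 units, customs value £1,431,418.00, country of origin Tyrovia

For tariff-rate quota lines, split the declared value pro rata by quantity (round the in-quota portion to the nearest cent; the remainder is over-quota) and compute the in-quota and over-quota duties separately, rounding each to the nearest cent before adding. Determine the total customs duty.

Line 1 (48.34, Tyrovia, 8,300 units, £1,431,418.00):
Code 48.34 is under a tariff-rate quota (threshold 3,196 units). In-quota: 3,196 units at 8%; over-quota: 5,104 units at 33%.
Pro-rata value split: in-quota = £1,431,418.00 × 3,196/8,300 = £551,182.16; over-quota = £1,431,418.00 − £551,182.16 = £880,235.84.
In-quota duty = £551,182.16 × 8% = £44,094.57. Over-quota duty = £880,235.84 × 33% = £290,477.83.
Line duty = £44,094.57 + £290,477.83 = £334,572.40.

£334,572.40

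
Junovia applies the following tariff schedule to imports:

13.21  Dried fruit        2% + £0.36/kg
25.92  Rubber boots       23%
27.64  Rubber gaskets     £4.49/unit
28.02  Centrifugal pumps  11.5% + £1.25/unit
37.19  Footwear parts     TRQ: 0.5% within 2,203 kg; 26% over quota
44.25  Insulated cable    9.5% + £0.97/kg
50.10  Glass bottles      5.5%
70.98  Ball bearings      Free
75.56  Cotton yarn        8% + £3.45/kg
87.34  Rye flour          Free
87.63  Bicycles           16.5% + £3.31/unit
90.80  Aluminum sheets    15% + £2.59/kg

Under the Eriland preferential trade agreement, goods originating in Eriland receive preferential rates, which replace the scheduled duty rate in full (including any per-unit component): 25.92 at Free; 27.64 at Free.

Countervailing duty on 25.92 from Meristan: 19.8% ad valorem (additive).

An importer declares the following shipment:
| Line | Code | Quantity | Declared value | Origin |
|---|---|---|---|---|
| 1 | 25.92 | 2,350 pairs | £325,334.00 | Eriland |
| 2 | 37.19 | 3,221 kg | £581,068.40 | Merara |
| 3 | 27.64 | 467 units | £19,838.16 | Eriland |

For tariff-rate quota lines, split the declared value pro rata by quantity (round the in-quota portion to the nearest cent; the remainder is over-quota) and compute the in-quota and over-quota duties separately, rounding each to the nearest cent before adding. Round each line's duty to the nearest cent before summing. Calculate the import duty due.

Line 1 (25.92, Eriland, 2,350 pairs, £325,334.00):
Base rate for 25.92 is 23%.
Origin Eriland qualifies under the Junovia–Eriland agreement and 25.92 is covered: preferential rate Free applies instead.
The additional-duty order on 25.92 targets Meristan, not Eriland; it does not apply.
Duty = £325,334.00 × 0% = £0.00.
Line 2 (37.19, Merara, 3,221 kg, £581,068.40):
Code 37.19 is under a tariff-rate quota (threshold 2,203 kg). In-quota: 2,203 kg at 0.5%; over-quota: 1,018 kg at 26%.
Pro-rata value split: in-quota = £581,068.40 × 2,203/3,221 = £397,421.20; over-quota = £581,068.40 − £397,421.20 = £183,647.20.
In-quota duty = £397,421.20 × 0.5% = £1,987.11. Over-quota duty = £183,647.20 × 26% = £47,748.27.
Line duty = £1,987.11 + £47,748.27 = £49,735.38.
Line 3 (27.64, Eriland, 467 units, £19,838.16):
Base rate for 27.64 is £4.49/unit.
Origin Eriland qualifies under the Junovia–Eriland agreement and 27.64 is covered: preferential rate Free applies instead.
Duty = £19,838.16 × 0% = £0.00.
Total = £0.00 + £49,735.38 + £0.00 = £49,735.38.

£49,735.38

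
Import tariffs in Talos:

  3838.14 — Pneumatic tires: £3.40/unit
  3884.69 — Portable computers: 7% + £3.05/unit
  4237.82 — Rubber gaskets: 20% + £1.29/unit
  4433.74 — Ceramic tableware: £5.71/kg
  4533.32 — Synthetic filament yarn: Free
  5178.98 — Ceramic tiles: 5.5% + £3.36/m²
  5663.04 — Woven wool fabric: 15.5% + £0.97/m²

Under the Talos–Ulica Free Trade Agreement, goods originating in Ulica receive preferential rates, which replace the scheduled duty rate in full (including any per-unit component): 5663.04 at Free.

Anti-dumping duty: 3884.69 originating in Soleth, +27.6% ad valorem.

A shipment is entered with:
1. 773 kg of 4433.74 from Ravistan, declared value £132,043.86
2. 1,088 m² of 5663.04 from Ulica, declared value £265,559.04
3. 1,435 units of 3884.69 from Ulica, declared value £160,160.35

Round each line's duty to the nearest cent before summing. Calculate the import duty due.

£20,001.80

Line 1 (4433.74, Ravistan, 773 kg, £132,043.86):
Base rate for 4433.74 is £5.71/kg.
Duty = 773 × £5.71 = £4,413.83.
Line 2 (5663.04, Ulica, 1,088 m², £265,559.04):
Base rate for 5663.04 is 15.5% + £0.97/m².
Origin Ulica qualifies under the Talos–Ulica agreement and 5663.04 is covered: preferential rate Free applies instead.
Duty = £265,559.04 × 0% = £0.00.
Line 3 (3884.69, Ulica, 1,435 units, £160,160.35):
Base rate for 3884.69 is 7% + £3.05/unit.
Origin Ulica is the FTA partner but 3884.69 is not on the preference list; base rate stands.
The additional-duty order on 3884.69 targets Soleth, not Ulica; it does not apply.
Duty = £160,160.35 × 7% + 1,435 × £3.05 = £15,587.97.
Total = £4,413.83 + £0.00 + £15,587.97 = £20,001.80.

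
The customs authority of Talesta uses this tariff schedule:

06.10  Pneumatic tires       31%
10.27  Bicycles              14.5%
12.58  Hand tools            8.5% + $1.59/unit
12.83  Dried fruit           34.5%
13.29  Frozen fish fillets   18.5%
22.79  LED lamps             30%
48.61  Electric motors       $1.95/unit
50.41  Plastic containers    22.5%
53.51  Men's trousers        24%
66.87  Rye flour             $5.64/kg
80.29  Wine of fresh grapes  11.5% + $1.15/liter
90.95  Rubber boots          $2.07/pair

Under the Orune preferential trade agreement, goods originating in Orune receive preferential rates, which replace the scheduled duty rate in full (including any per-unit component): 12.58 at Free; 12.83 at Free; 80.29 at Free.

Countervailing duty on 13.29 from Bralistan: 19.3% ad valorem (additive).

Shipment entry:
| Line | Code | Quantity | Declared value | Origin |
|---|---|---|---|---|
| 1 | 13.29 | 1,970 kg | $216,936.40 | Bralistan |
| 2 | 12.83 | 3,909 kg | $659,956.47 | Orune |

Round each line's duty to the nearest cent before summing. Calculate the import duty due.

$82,001.96

Line 1 (13.29, Bralistan, 1,970 kg, $216,936.40):
Base rate for 13.29 is 18.5%.
Additional duty on 13.29 from Bralistan: +19.3%. Applied ad valorem rate: 18.5% + 19.3% = 37.8%.
Duty = $216,936.40 × 37.8% = $82,001.96.
Line 2 (12.83, Orune, 3,909 kg, $659,956.47):
Base rate for 12.83 is 34.5%.
Origin Orune qualifies under the Talesta–Orune agreement and 12.83 is covered: preferential rate Free applies instead.
Duty = $659,956.47 × 0% = $0.00.
Total = $82,001.96 + $0.00 = $82,001.96.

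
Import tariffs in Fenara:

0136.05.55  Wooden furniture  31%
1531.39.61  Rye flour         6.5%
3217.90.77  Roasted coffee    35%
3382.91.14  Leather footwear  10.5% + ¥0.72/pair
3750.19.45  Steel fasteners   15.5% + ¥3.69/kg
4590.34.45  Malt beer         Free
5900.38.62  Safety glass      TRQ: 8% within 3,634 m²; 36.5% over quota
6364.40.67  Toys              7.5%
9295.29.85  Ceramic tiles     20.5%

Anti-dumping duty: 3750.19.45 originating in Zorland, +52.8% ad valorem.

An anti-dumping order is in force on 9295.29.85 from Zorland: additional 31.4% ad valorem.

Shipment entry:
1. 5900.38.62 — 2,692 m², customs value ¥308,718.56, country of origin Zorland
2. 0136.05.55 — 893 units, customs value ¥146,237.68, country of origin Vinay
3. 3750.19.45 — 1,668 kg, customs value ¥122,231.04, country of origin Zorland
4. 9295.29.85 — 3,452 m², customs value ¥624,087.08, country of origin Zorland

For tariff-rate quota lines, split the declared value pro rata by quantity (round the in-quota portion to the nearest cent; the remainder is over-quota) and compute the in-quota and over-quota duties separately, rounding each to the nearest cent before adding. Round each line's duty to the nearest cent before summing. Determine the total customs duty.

Line 1 (5900.38.62, Zorland, 2,692 m², ¥308,718.56):
Code 5900.38.62 is under a tariff-rate quota (threshold 3,634 m²). Quantity 2,692 m² is within the quota, so the in-quota rate 8% applies to the full value.
Duty = ¥308,718.56 × 8% = ¥24,697.48.
Line 2 (0136.05.55, Vinay, 893 units, ¥146,237.68):
Base rate for 0136.05.55 is 31%.
Duty = ¥146,237.68 × 31% = ¥45,333.68.
Line 3 (3750.19.45, Zorland, 1,668 kg, ¥122,231.04):
Base rate for 3750.19.45 is 15.5% + ¥3.69/kg.
Additional duty on 3750.19.45 from Zorland: +52.8%. Applied ad valorem rate: 15.5% + 52.8% = 68.3%.
Duty = ¥122,231.04 × 68.3% + 1,668 × ¥3.69 = ¥89,638.72.
Line 4 (9295.29.85, Zorland, 3,452 m², ¥624,087.08):
Base rate for 9295.29.85 is 20.5%.
Additional duty on 9295.29.85 from Zorland: +31.4%. Applied ad valorem rate: 20.5% + 31.4% = 51.9%.
Duty = ¥624,087.08 × 51.9% = ¥323,901.19.
Total = ¥24,697.48 + ¥45,333.68 + ¥89,638.72 + ¥323,901.19 = ¥483,571.07.

¥483,571.07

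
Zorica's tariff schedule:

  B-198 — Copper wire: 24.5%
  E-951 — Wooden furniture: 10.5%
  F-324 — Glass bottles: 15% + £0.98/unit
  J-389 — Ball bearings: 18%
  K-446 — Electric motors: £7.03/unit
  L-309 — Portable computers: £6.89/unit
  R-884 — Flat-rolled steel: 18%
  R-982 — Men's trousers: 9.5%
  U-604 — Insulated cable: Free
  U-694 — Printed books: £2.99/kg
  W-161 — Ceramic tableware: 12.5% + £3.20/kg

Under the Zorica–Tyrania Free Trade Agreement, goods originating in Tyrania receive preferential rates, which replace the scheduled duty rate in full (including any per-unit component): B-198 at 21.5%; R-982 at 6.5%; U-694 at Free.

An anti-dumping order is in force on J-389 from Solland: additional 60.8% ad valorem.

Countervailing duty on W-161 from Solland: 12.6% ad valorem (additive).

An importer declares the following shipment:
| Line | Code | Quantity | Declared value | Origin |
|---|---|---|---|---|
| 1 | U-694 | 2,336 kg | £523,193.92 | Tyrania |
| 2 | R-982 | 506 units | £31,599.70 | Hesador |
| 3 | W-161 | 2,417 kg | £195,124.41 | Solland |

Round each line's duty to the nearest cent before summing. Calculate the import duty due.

Line 1 (U-694, Tyrania, 2,336 kg, £523,193.92):
Base rate for U-694 is £2.99/kg.
Origin Tyrania qualifies under the Zorica–Tyrania agreement and U-694 is covered: preferential rate Free applies instead.
Duty = £523,193.92 × 0% = £0.00.
Line 2 (R-982, Hesador, 506 units, £31,599.70):
Base rate for R-982 is 9.5%.
R-982 has an FTA preferential rate, but origin Hesador is not Tyrania; base rate stands.
Duty = £31,599.70 × 9.5% = £3,001.97.
Line 3 (W-161, Solland, 2,417 kg, £195,124.41):
Base rate for W-161 is 12.5% + £3.20/kg.
Additional duty on W-161 from Solland: +12.6%. Applied ad valorem rate: 12.5% + 12.6% = 25.1%.
Duty = £195,124.41 × 25.1% + 2,417 × £3.20 = £56,710.63.
Total = £0.00 + £3,001.97 + £56,710.63 = £59,712.60.

£59,712.60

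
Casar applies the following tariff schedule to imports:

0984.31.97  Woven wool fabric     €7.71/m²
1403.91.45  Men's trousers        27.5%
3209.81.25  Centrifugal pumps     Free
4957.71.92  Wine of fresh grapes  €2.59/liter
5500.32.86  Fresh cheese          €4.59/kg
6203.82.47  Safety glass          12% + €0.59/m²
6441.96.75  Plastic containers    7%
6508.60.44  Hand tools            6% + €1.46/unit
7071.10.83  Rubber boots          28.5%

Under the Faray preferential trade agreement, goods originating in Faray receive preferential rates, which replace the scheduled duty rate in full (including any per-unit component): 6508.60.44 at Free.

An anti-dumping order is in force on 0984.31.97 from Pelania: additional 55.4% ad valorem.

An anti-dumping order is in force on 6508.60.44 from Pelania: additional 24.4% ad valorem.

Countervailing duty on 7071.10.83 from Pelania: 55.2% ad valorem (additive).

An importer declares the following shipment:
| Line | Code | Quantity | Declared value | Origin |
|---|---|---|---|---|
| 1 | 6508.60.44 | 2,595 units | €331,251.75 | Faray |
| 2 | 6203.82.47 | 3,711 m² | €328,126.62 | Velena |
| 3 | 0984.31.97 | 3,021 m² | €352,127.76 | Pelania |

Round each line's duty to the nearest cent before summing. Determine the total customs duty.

€259,935.37

Line 1 (6508.60.44, Faray, 2,595 units, €331,251.75):
Base rate for 6508.60.44 is 6% + €1.46/unit.
Origin Faray qualifies under the Casar–Faray agreement and 6508.60.44 is covered: preferential rate Free applies instead.
The additional-duty order on 6508.60.44 targets Pelania, not Faray; it does not apply.
Duty = €331,251.75 × 0% = €0.00.
Line 2 (6203.82.47, Velena, 3,711 m², €328,126.62):
Base rate for 6203.82.47 is 12% + €0.59/m².
Duty = €328,126.62 × 12% + 3,711 × €0.59 = €41,564.68.
Line 3 (0984.31.97, Pelania, 3,021 m², €352,127.76):
Base rate for 0984.31.97 is €7.71/m².
Additional duty on 0984.31.97 from Pelania: +55.4% ad valorem. Applied ad valorem rate = 55.4%.
Duty = €352,127.76 × 55.4% + 3,021 × €7.71 = €218,370.69.
Total = €0.00 + €41,564.68 + €218,370.69 = €259,935.37.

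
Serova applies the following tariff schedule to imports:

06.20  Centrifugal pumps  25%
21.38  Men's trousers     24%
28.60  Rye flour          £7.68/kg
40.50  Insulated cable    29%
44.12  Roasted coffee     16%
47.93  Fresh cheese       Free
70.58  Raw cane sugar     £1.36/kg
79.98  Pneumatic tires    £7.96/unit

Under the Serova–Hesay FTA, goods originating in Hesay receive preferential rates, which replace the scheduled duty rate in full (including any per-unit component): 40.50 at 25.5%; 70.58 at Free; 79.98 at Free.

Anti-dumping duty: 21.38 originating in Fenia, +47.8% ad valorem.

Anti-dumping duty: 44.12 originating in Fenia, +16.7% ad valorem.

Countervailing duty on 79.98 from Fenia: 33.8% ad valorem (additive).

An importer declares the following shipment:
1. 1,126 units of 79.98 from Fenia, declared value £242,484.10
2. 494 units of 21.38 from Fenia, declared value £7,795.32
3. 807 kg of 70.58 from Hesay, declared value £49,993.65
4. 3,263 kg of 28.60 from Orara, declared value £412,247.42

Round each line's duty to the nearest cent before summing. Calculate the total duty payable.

£121,579.47

Line 1 (79.98, Fenia, 1,126 units, £242,484.10):
Base rate for 79.98 is £7.96/unit.
79.98 has an FTA preferential rate, but origin Fenia is not Hesay; base rate stands.
Additional duty on 79.98 from Fenia: +33.8% ad valorem. Applied ad valorem rate = 33.8%.
Duty = £242,484.10 × 33.8% + 1,126 × £7.96 = £90,922.59.
Line 2 (21.38, Fenia, 494 units, £7,795.32):
Base rate for 21.38 is 24%.
Additional duty on 21.38 from Fenia: +47.8%. Applied ad valorem rate: 24% + 47.8% = 71.8%.
Duty = £7,795.32 × 71.8% = £5,597.04.
Line 3 (70.58, Hesay, 807 kg, £49,993.65):
Base rate for 70.58 is £1.36/kg.
Origin Hesay qualifies under the Serova–Hesay agreement and 70.58 is covered: preferential rate Free applies instead.
Duty = £49,993.65 × 0% = £0.00.
Line 4 (28.60, Orara, 3,263 kg, £412,247.42):
Base rate for 28.60 is £7.68/kg.
Duty = 3,263 × £7.68 = £25,059.84.
Total = £90,922.59 + £5,597.04 + £0.00 + £25,059.84 = £121,579.47.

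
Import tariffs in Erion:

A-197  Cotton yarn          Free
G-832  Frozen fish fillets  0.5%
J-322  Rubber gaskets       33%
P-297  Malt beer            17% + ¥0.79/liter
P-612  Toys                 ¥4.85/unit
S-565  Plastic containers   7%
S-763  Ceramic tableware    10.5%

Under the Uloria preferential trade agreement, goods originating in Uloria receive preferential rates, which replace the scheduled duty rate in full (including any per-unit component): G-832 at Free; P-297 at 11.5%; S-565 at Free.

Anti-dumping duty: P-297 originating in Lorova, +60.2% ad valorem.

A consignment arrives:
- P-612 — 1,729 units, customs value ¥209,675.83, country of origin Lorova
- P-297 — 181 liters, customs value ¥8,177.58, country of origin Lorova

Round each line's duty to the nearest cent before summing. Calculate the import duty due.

¥14,841.73

Line 1 (P-612, Lorova, 1,729 units, ¥209,675.83):
Base rate for P-612 is ¥4.85/unit.
Duty = 1,729 × ¥4.85 = ¥8,385.65.
Line 2 (P-297, Lorova, 181 liters, ¥8,177.58):
Base rate for P-297 is 17% + ¥0.79/liter.
P-297 has an FTA preferential rate, but origin Lorova is not Uloria; base rate stands.
Additional duty on P-297 from Lorova: +60.2%. Applied ad valorem rate: 17% + 60.2% = 77.2%.
Duty = ¥8,177.58 × 77.2% + 181 × ¥0.79 = ¥6,456.08.
Total = ¥8,385.65 + ¥6,456.08 = ¥14,841.73.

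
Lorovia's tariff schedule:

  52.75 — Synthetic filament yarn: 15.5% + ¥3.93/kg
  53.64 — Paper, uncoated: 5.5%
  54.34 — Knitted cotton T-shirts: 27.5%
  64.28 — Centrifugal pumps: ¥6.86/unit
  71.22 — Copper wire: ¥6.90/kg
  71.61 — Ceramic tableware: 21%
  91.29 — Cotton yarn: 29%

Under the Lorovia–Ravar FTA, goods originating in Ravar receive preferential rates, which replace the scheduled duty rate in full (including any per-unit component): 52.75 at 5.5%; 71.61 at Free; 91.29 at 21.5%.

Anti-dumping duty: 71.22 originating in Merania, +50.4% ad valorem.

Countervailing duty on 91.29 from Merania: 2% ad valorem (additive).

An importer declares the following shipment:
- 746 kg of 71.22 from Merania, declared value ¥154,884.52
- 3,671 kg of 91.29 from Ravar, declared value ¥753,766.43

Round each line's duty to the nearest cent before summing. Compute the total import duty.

Line 1 (71.22, Merania, 746 kg, ¥154,884.52):
Base rate for 71.22 is ¥6.90/kg.
Additional duty on 71.22 from Merania: +50.4% ad valorem. Applied ad valorem rate = 50.4%.
Duty = ¥154,884.52 × 50.4% + 746 × ¥6.90 = ¥83,209.20.
Line 2 (91.29, Ravar, 3,671 kg, ¥753,766.43):
Base rate for 91.29 is 29%.
Origin Ravar qualifies under the Lorovia–Ravar agreement and 91.29 is covered: preferential rate 21.5% applies instead.
The additional-duty order on 91.29 targets Merania, not Ravar; it does not apply.
Duty = ¥753,766.43 × 21.5% = ¥162,059.78.
Total = ¥83,209.20 + ¥162,059.78 = ¥245,268.98.

¥245,268.98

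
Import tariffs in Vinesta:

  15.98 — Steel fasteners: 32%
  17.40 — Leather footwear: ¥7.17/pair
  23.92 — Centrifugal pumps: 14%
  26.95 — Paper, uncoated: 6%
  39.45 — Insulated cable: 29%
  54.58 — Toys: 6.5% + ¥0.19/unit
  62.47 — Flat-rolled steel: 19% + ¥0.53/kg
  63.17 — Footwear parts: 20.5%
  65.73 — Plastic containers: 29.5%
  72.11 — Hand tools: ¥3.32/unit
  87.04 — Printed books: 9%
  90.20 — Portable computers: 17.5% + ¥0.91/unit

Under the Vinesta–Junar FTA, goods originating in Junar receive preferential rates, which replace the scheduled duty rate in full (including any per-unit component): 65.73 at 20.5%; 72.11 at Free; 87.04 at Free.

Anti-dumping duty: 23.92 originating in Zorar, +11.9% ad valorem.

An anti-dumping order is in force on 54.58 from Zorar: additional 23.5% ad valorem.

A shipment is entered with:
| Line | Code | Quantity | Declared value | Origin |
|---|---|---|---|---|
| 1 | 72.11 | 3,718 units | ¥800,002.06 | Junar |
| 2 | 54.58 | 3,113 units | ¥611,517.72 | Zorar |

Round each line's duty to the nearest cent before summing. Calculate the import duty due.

Line 1 (72.11, Junar, 3,718 units, ¥800,002.06):
Base rate for 72.11 is ¥3.32/unit.
Origin Junar qualifies under the Vinesta–Junar agreement and 72.11 is covered: preferential rate Free applies instead.
Duty = ¥800,002.06 × 0% = ¥0.00.
Line 2 (54.58, Zorar, 3,113 units, ¥611,517.72):
Base rate for 54.58 is 6.5% + ¥0.19/unit.
Additional duty on 54.58 from Zorar: +23.5%. Applied ad valorem rate: 6.5% + 23.5% = 30%.
Duty = ¥611,517.72 × 30% + 3,113 × ¥0.19 = ¥184,046.79.
Total = ¥0.00 + ¥184,046.79 = ¥184,046.79.

¥184,046.79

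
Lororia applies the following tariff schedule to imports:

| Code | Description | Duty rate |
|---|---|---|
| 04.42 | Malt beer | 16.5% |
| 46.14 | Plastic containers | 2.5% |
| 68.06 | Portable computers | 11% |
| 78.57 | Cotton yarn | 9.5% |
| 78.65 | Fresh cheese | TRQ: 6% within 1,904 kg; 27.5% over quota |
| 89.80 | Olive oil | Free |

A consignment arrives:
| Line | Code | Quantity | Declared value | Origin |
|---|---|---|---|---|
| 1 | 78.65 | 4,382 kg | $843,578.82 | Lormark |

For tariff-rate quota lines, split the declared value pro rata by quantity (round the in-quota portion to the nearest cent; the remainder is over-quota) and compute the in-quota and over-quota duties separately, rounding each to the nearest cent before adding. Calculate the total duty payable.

$153,178.28

Line 1 (78.65, Lormark, 4,382 kg, $843,578.82):
Code 78.65 is under a tariff-rate quota (threshold 1,904 kg). In-quota: 1,904 kg at 6%; over-quota: 2,478 kg at 27.5%.
Pro-rata value split: in-quota = $843,578.82 × 1,904/4,382 = $366,539.04; over-quota = $843,578.82 − $366,539.04 = $477,039.78.
In-quota duty = $366,539.04 × 6% = $21,992.34. Over-quota duty = $477,039.78 × 27.5% = $131,185.94.
Line duty = $21,992.34 + $131,185.94 = $153,178.28.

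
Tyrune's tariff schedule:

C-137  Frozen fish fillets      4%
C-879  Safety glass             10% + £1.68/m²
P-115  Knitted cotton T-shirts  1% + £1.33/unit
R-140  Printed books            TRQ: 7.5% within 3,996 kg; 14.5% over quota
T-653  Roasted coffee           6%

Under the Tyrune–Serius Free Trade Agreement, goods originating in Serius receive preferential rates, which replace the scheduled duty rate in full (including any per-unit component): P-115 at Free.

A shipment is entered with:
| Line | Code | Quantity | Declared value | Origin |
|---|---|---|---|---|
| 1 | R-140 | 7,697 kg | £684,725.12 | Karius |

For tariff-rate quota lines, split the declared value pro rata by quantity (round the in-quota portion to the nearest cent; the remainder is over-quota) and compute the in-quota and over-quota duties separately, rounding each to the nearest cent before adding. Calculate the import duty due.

Line 1 (R-140, Karius, 7,697 kg, £684,725.12):
Code R-140 is under a tariff-rate quota (threshold 3,996 kg). In-quota: 3,996 kg at 7.5%; over-quota: 3,701 kg at 14.5%.
Pro-rata value split: in-quota = £684,725.12 × 3,996/7,697 = £355,484.16; over-quota = £684,725.12 − £355,484.16 = £329,240.96.
In-quota duty = £355,484.16 × 7.5% = £26,661.31. Over-quota duty = £329,240.96 × 14.5% = £47,739.94.
Line duty = £26,661.31 + £47,739.94 = £74,401.25.

£74,401.25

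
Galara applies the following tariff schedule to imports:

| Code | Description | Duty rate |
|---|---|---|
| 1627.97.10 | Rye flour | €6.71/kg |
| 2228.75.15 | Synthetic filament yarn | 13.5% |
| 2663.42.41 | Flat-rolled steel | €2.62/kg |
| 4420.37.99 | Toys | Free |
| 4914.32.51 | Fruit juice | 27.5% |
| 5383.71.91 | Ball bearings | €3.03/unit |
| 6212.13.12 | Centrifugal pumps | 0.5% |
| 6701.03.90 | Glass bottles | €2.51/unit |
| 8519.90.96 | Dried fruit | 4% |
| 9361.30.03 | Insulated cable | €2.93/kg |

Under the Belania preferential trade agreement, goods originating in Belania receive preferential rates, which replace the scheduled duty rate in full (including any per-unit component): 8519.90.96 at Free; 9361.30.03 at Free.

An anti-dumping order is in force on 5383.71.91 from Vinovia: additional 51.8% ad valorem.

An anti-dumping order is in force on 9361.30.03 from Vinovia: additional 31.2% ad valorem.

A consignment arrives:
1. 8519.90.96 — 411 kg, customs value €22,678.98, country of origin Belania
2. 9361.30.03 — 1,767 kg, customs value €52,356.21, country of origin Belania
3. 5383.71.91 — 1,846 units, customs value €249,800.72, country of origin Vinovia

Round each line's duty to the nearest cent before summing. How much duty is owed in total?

Line 1 (8519.90.96, Belania, 411 kg, €22,678.98):
Base rate for 8519.90.96 is 4%.
Origin Belania qualifies under the Galara–Belania agreement and 8519.90.96 is covered: preferential rate Free applies instead.
Duty = €22,678.98 × 0% = €0.00.
Line 2 (9361.30.03, Belania, 1,767 kg, €52,356.21):
Base rate for 9361.30.03 is €2.93/kg.
Origin Belania qualifies under the Galara–Belania agreement and 9361.30.03 is covered: preferential rate Free applies instead.
The additional-duty order on 9361.30.03 targets Vinovia, not Belania; it does not apply.
Duty = €52,356.21 × 0% = €0.00.
Line 3 (5383.71.91, Vinovia, 1,846 units, €249,800.72):
Base rate for 5383.71.91 is €3.03/unit.
Additional duty on 5383.71.91 from Vinovia: +51.8% ad valorem. Applied ad valorem rate = 51.8%.
Duty = €249,800.72 × 51.8% + 1,846 × €3.03 = €134,990.15.
Total = €0.00 + €0.00 + €134,990.15 = €134,990.15.

€134,990.15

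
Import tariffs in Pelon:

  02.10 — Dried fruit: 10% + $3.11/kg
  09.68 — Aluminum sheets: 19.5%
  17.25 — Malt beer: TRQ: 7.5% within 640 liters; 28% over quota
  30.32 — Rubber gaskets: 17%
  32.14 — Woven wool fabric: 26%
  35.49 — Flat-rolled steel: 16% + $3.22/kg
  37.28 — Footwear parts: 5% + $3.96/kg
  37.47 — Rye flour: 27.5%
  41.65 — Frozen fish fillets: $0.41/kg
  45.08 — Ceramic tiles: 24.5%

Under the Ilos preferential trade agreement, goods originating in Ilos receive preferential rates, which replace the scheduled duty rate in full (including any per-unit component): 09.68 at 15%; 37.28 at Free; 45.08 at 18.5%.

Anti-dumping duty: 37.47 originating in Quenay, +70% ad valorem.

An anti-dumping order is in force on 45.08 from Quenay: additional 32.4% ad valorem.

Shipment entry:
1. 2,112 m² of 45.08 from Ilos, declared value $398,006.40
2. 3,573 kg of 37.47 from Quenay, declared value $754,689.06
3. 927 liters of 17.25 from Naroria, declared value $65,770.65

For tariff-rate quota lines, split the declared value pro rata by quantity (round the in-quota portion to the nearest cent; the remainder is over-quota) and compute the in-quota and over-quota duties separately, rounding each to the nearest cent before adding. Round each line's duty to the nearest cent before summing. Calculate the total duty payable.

$818,560.15

Line 1 (45.08, Ilos, 2,112 m², $398,006.40):
Base rate for 45.08 is 24.5%.
Origin Ilos qualifies under the Pelon–Ilos agreement and 45.08 is covered: preferential rate 18.5% applies instead.
The additional-duty order on 45.08 targets Quenay, not Ilos; it does not apply.
Duty = $398,006.40 × 18.5% = $73,631.18.
Line 2 (37.47, Quenay, 3,573 kg, $754,689.06):
Base rate for 37.47 is 27.5%.
Additional duty on 37.47 from Quenay: +70%. Applied ad valorem rate: 27.5% + 70% = 97.5%.
Duty = $754,689.06 × 97.5% = $735,821.83.
Line 3 (17.25, Naroria, 927 liters, $65,770.65):
Code 17.25 is under a tariff-rate quota (threshold 640 liters). In-quota: 640 liters at 7.5%; over-quota: 287 liters at 28%.
Pro-rata value split: in-quota = $65,770.65 × 640/927 = $45,408.00; over-quota = $65,770.65 − $45,408.00 = $20,362.65.
In-quota duty = $45,408.00 × 7.5% = $3,405.60. Over-quota duty = $20,362.65 × 28% = $5,701.54.
Line duty = $3,405.60 + $5,701.54 = $9,107.14.
Total = $73,631.18 + $735,821.83 + $9,107.14 = $818,560.15.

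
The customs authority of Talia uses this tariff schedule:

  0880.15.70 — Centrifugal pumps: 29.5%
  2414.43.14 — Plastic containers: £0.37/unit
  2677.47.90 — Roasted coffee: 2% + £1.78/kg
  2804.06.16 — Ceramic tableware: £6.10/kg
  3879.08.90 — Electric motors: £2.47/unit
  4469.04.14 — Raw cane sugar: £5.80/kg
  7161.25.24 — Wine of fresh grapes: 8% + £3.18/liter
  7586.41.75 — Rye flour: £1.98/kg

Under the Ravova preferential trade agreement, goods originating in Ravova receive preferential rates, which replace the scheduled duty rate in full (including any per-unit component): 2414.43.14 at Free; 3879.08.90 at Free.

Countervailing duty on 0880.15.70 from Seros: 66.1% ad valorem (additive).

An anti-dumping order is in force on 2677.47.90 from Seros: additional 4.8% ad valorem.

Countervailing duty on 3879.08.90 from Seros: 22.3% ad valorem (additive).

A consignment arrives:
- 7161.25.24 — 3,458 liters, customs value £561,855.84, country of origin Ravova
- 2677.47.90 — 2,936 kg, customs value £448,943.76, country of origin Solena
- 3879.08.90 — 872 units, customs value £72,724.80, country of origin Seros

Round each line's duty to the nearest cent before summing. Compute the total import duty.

Line 1 (7161.25.24, Ravova, 3,458 liters, £561,855.84):
Base rate for 7161.25.24 is 8% + £3.18/liter.
Origin Ravova is the FTA partner but 7161.25.24 is not on the preference list; base rate stands.
Duty = £561,855.84 × 8% + 3,458 × £3.18 = £55,944.91.
Line 2 (2677.47.90, Solena, 2,936 kg, £448,943.76):
Base rate for 2677.47.90 is 2% + £1.78/kg.
The additional-duty order on 2677.47.90 targets Seros, not Solena; it does not apply.
Duty = £448,943.76 × 2% + 2,936 × £1.78 = £14,204.96.
Line 3 (3879.08.90, Seros, 872 units, £72,724.80):
Base rate for 3879.08.90 is £2.47/unit.
3879.08.90 has an FTA preferential rate, but origin Seros is not Ravova; base rate stands.
Additional duty on 3879.08.90 from Seros: +22.3% ad valorem. Applied ad valorem rate = 22.3%.
Duty = £72,724.80 × 22.3% + 872 × £2.47 = £18,371.47.
Total = £55,944.91 + £14,204.96 + £18,371.47 = £88,521.34.

£88,521.34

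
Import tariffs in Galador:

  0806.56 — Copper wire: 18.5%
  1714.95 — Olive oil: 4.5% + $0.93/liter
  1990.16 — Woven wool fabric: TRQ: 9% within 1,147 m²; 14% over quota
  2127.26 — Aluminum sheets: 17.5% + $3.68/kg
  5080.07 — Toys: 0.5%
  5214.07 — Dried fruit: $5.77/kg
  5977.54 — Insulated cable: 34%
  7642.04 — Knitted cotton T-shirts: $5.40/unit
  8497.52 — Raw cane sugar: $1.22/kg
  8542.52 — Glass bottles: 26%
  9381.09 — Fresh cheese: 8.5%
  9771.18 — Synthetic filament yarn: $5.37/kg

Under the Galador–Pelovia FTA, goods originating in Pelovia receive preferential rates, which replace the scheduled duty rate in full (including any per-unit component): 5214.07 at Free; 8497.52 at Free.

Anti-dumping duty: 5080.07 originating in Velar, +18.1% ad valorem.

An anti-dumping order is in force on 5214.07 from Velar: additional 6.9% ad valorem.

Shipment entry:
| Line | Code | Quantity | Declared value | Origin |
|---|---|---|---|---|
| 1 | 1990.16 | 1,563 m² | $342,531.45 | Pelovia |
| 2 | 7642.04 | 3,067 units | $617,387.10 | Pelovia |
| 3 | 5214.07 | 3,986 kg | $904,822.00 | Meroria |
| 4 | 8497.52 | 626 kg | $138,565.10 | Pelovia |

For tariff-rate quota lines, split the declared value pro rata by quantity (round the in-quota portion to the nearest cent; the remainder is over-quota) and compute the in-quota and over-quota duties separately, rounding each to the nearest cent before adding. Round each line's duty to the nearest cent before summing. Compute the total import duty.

Line 1 (1990.16, Pelovia, 1,563 m², $342,531.45):
Code 1990.16 is under a tariff-rate quota (threshold 1,147 m²). In-quota: 1,147 m² at 9%; over-quota: 416 m² at 14%.
Pro-rata value split: in-quota = $342,531.45 × 1,147/1,563 = $251,365.05; over-quota = $342,531.45 − $251,365.05 = $91,166.40.
In-quota duty = $251,365.05 × 9% = $22,622.85. Over-quota duty = $91,166.40 × 14% = $12,763.30.
Line duty = $22,622.85 + $12,763.30 = $35,386.15.
Line 2 (7642.04, Pelovia, 3,067 units, $617,387.10):
Base rate for 7642.04 is $5.40/unit.
Origin Pelovia is the FTA partner but 7642.04 is not on the preference list; base rate stands.
Duty = 3,067 × $5.40 = $16,561.80.
Line 3 (5214.07, Meroria, 3,986 kg, $904,822.00):
Base rate for 5214.07 is $5.77/kg.
5214.07 has an FTA preferential rate, but origin Meroria is not Pelovia; base rate stands.
The additional-duty order on 5214.07 targets Velar, not Meroria; it does not apply.
Duty = 3,986 × $5.77 = $22,999.22.
Line 4 (8497.52, Pelovia, 626 kg, $138,565.10):
Base rate for 8497.52 is $1.22/kg.
Origin Pelovia qualifies under the Galador–Pelovia agreement and 8497.52 is covered: preferential rate Free applies instead.
Duty = $138,565.10 × 0% = $0.00.
Total = $35,386.15 + $16,561.80 + $22,999.22 + $0.00 = $74,947.17.

$74,947.17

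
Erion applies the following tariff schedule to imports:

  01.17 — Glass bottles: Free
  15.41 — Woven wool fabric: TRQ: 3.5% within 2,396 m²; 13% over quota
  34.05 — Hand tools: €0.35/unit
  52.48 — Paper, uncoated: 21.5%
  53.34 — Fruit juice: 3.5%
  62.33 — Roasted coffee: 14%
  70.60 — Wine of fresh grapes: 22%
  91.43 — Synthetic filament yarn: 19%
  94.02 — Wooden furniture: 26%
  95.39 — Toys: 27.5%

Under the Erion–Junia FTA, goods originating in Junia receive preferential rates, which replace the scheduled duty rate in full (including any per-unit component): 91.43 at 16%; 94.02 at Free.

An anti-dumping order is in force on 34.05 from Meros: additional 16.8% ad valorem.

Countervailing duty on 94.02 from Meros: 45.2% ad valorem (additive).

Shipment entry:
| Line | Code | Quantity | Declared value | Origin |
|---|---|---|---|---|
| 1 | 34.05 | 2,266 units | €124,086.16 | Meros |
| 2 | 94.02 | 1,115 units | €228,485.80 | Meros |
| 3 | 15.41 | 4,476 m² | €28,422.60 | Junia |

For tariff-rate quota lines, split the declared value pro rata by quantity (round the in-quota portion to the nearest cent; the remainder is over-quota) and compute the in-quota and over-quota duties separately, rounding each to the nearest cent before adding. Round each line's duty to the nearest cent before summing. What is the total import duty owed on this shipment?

Line 1 (34.05, Meros, 2,266 units, €124,086.16):
Base rate for 34.05 is €0.35/unit.
Additional duty on 34.05 from Meros: +16.8% ad valorem. Applied ad valorem rate = 16.8%.
Duty = €124,086.16 × 16.8% + 2,266 × €0.35 = €21,639.57.
Line 2 (94.02, Meros, 1,115 units, €228,485.80):
Base rate for 94.02 is 26%.
94.02 has an FTA preferential rate, but origin Meros is not Junia; base rate stands.
Additional duty on 94.02 from Meros: +45.2%. Applied ad valorem rate: 26% + 45.2% = 71.2%.
Duty = €228,485.80 × 71.2% = €162,681.89.
Line 3 (15.41, Junia, 4,476 m², €28,422.60):
Code 15.41 is under a tariff-rate quota (threshold 2,396 m²). In-quota: 2,396 m² at 3.5%; over-quota: 2,080 m² at 13%.
Pro-rata value split: in-quota = €28,422.60 × 2,396/4,476 = €15,214.60; over-quota = €28,422.60 − €15,214.60 = €13,208.00.
In-quota duty = €15,214.60 × 3.5% = €532.51. Over-quota duty = €13,208.00 × 13% = €1,717.04.
Line duty = €532.51 + €1,717.04 = €2,249.55.
Total = €21,639.57 + €162,681.89 + €2,249.55 = €186,571.01.

€186,571.01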